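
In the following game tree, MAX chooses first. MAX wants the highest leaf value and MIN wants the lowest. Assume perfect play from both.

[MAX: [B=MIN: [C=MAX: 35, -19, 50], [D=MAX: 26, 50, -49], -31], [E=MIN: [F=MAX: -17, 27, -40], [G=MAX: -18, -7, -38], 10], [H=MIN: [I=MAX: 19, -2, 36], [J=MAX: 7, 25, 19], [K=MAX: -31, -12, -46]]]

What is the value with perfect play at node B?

C: max(35, -19, 50) = 50
D: max(26, 50, -49) = 50
B: min(50, 50, -31) = -31

-31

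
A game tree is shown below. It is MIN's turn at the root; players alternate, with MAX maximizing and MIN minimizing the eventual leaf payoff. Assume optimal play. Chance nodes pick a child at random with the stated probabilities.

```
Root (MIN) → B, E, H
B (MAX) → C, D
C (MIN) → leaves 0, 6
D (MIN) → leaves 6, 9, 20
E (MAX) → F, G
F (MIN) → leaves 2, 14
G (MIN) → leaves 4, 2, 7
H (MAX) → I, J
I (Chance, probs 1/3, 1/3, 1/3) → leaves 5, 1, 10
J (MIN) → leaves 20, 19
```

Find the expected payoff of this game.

C (MIN): min(0, 6) = 0
D (MIN): min(6, 9, 20) = 6
B (MAX): max(0, 6) = 6
F (MIN): min(2, 14) = 2
G (MIN): min(4, 2, 7) = 2
E (MAX): max(2, 2) = 2
I (Chance): 1/3·5 + 1/3·1 + 1/3·10 = 5.33
J (MIN): min(20, 19) = 19
H (MAX): max(5.33, 19) = 19
Root (MIN): min(6, 2, 19) = 2

2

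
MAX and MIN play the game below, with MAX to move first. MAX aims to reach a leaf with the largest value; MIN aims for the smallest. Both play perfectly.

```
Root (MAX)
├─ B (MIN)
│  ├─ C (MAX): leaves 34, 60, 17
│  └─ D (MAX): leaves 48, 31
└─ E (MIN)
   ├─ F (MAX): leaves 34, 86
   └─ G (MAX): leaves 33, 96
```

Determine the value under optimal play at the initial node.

C (MAX): max(34, 60, 17) = 60
D (MAX): max(48, 31) = 48
B (MIN): min(60, 48) = 48
F (MAX): max(34, 86) = 86
G (MAX): max(33, 96) = 96
E (MIN): min(86, 96) = 86
Root (MAX): max(48, 86) = 86

86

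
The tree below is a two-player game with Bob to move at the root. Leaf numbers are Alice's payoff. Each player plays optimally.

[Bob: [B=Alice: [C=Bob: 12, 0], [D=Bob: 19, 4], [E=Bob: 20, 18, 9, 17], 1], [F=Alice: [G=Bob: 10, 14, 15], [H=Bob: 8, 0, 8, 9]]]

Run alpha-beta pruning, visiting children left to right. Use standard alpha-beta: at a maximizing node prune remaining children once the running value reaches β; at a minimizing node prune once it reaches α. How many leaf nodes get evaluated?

C [α=-∞,β=+∞]: v=0
D [α=0,β=+∞]: v=4
E [α=4,β=+∞]: v=9
B [α=-∞,β=+∞]: v=9
G [α=-∞,β=9]: v=10
F [α=-∞,β=9]: v=10 after child 1 ≥ β → β-cutoff, skip 1
Root [α=-∞,β=+∞]: v=9
Leaves evaluated: 12 of 16.

12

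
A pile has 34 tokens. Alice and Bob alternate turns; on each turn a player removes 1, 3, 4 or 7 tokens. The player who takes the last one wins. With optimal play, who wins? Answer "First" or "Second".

Compute winning (W) and losing (L) positions by backward induction:
i:   0  1  2  3  4  5  6  7  8  9 10 11 12 13 14 15 16 17 18 19 20 21 22 23 24 25 26 27 28 29 30 31 32 33 34
     L  W  L  W  W  W  W  W  L  W  L  W  W  W  W  W  L  W  L  W  W  W  W  W  L  W  L  W  W  W  W  W  L  W  L
Position 34 is L, so the second player wins.

Second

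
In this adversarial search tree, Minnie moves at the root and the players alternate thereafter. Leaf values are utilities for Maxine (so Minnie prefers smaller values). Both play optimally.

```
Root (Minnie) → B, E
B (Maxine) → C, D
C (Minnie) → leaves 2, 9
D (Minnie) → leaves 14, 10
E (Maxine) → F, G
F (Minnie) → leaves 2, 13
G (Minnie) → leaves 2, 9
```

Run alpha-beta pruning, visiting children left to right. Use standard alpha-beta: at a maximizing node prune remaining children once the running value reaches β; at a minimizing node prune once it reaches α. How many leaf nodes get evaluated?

C [α=-∞,β=+∞]: v=2
D [α=2,β=+∞]: v=10
B [α=-∞,β=+∞]: v=10
F [α=-∞,β=10]: v=2
G [α=2,β=10]: v=2 after child 1 ≤ α → α-cutoff, skip 1
E [α=-∞,β=10]: v=2
Root [α=-∞,β=+∞]: v=2
Leaves evaluated: 7 of 8.

7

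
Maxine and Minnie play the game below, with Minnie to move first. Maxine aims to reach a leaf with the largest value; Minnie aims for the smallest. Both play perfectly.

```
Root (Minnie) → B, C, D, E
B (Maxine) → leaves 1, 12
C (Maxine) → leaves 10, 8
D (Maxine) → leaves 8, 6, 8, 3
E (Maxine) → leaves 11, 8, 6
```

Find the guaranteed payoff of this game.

8

B (Maxine): max(1, 12) = 12
C (Maxine): max(10, 8) = 10
D (Maxine): max(8, 6, 8, 3) = 8
E (Maxine): max(11, 8, 6) = 11
Root (Minnie): min(12, 10, 8, 11) = 8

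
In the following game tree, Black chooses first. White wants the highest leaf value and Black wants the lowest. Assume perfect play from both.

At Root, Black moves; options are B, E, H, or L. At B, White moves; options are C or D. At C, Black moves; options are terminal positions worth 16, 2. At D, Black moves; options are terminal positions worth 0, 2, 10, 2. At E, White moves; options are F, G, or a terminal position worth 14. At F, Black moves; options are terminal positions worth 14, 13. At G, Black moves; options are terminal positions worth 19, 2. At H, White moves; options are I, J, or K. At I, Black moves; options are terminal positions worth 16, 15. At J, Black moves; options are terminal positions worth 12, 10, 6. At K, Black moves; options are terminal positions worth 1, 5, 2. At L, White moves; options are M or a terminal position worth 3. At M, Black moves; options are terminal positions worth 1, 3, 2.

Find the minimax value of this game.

2

C (Black): min(16, 2) = 2
D (Black): min(0, 2, 10, 2) = 0
B (White): max(2, 0) = 2
F (Black): min(14, 13) = 13
G (Black): min(19, 2) = 2
E (White): max(13, 2, 14) = 14
I (Black): min(16, 15) = 15
J (Black): min(12, 10, 6) = 6
K (Black): min(1, 5, 2) = 1
H (White): max(15, 6, 1) = 15
M (Black): min(1, 3, 2) = 1
L (White): max(1, 3) = 3
Root (Black): min(2, 14, 15, 3) = 2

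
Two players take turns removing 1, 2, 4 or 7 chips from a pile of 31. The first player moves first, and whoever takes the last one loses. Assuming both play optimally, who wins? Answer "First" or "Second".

W/L table (W = player to move can force a win):
i:   0  1  2  3  4  5  6  7  8  9 10 11 12 13 14 15 16 17 18 19 20 21 22 23 24 25 26 27 28 29 30 31
     W  L  W  W  L  W  W  L  W  W  L  W  W  L  W  W  L  W  W  L  W  W  L  W  W  L  W  W  L  W  W  L
Position 31 is L, so the second player wins.

Second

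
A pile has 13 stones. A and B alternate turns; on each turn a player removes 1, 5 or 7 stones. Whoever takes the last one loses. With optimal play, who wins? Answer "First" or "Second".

Compute winning (W) and losing (L) positions by backward induction:
i:   0  1  2  3  4  5  6  7  8  9 10 11 12 13
     W  L  W  L  W  L  W  L  W  L  W  L  W  L
Position 13 is L, so the second player wins.

Second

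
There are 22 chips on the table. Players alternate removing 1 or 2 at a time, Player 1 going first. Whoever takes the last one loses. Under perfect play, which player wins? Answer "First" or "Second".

W/L table (W = player to move can force a win):
i:   0  1  2  3  4  5  6  7  8  9 10 11 12 13 14 15 16 17 18 19 20 21 22
     W  L  W  W  L  W  W  L  W  W  L  W  W  L  W  W  L  W  W  L  W  W  L
Position 22 is L, so the second player wins.

Second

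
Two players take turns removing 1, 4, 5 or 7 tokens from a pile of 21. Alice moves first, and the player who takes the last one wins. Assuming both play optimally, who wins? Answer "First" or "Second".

First

Positions where the player to move wins (W) vs loses (L):
i:   0  1  2  3  4  5  6  7  8  9 10 11 12 13 14 15 16 17 18 19 20 21
     L  W  L  W  W  W  W  W  L  W  L  W  W  W  W  W  L  W  L  W  W  W
Position 21 is W, so the first player wins.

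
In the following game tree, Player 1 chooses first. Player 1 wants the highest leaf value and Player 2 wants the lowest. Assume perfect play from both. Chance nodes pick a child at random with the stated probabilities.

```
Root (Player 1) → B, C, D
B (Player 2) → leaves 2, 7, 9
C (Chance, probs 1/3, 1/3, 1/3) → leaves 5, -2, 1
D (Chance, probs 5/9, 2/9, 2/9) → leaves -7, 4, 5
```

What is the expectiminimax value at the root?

2

B (Player 2): min(2, 7, 9) = 2
C (Chance): 1/3·5 + 1/3·-2 + 1/3·1 = 1.33
D (Chance): 5/9·-7 + 2/9·4 + 2/9·5 = -1.89
Root (Player 1): max(2, 1.33, -1.89) = 2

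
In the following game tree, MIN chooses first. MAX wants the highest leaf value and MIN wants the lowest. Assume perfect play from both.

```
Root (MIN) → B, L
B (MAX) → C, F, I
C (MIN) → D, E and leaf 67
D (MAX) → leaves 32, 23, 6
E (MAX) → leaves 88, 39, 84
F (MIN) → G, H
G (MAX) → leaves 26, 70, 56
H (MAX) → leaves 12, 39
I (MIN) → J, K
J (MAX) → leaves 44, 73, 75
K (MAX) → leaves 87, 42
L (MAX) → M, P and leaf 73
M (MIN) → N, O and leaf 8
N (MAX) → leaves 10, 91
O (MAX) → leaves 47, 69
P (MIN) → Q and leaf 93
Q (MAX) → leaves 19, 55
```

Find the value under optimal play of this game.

73

D (MAX): max(32, 23, 6) = 32
E (MAX): max(88, 39, 84) = 88
C (MIN): min(32, 88, 67) = 32
G (MAX): max(26, 70, 56) = 70
H (MAX): max(12, 39) = 39
F (MIN): min(70, 39) = 39
J (MAX): max(44, 73, 75) = 75
K (MAX): max(87, 42) = 87
I (MIN): min(75, 87) = 75
B (MAX): max(32, 39, 75) = 75
N (MAX): max(10, 91) = 91
O (MAX): max(47, 69) = 69
M (MIN): min(91, 69, 8) = 8
Q (MAX): max(19, 55) = 55
P (MIN): min(55, 93) = 55
L (MAX): max(8, 55, 73) = 73
Root (MIN): min(75, 73) = 73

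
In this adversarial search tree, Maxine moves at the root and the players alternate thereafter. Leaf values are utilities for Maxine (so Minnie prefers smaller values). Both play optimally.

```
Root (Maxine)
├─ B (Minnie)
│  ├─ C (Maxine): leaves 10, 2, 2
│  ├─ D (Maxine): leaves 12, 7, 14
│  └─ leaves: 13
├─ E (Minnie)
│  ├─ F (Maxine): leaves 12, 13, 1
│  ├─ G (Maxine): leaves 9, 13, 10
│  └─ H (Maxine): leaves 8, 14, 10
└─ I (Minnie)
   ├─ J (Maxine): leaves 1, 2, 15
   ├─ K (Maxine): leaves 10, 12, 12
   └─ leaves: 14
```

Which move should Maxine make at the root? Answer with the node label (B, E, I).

E

C (Maxine): max(10, 2, 2) = 10
D (Maxine): max(12, 7, 14) = 14
B (Minnie): min(10, 14, 13) = 10
F (Maxine): max(12, 13, 1) = 13
G (Maxine): max(9, 13, 10) = 13
H (Maxine): max(8, 14, 10) = 14
E (Minnie): min(13, 13, 14) = 13
J (Maxine): max(1, 2, 15) = 15
K (Maxine): max(10, 12, 12) = 12
I (Minnie): min(15, 12, 14) = 12
Root (Maxine): max(10, 13, 12) = 13
Maxine picks the child with the highest value: E (value 13).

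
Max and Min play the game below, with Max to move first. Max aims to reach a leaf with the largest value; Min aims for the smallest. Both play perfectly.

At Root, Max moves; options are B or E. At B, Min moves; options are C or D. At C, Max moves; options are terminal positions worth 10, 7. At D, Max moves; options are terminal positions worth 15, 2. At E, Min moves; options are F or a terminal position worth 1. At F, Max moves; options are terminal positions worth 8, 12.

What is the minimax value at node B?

C: max(10, 7) = 10
D: max(15, 2) = 15
B: min(10, 15) = 10

10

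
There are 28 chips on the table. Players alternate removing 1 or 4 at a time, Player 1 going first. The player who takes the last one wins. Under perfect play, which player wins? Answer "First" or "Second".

Positions where the player to move wins (W) vs loses (L):
i:   0  1  2  3  4  5  6  7  8  9 10 11 12 13 14 15 16 17 18 19 20 21 22 23 24 25 26 27 28
     L  W  L  W  W  L  W  L  W  W  L  W  L  W  W  L  W  L  W  W  L  W  L  W  W  L  W  L  W
Position 28 is W, so the first player wins.

First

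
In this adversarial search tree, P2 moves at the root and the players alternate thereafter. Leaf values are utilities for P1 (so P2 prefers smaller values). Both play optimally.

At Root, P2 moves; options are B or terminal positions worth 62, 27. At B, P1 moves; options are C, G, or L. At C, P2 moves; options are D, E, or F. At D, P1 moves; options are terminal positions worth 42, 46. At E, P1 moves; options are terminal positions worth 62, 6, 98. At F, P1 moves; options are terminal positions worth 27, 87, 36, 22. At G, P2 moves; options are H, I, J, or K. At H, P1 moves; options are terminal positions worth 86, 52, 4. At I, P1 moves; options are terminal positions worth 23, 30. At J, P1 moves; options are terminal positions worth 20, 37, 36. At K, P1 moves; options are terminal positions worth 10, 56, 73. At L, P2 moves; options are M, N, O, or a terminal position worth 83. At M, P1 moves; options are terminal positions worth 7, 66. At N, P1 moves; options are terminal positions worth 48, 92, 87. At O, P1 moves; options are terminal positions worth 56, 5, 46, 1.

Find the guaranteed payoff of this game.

D (P1): max(42, 46) = 46
E (P1): max(62, 6, 98) = 98
F (P1): max(27, 87, 36, 22) = 87
C (P2): min(46, 98, 87) = 46
H (P1): max(86, 52, 4) = 86
I (P1): max(23, 30) = 30
J (P1): max(20, 37, 36) = 37
K (P1): max(10, 56, 73) = 73
G (P2): min(86, 30, 37, 73) = 30
M (P1): max(7, 66) = 66
N (P1): max(48, 92, 87) = 92
O (P1): max(56, 5, 46, 1) = 56
L (P2): min(66, 92, 56, 83) = 56
B (P1): max(46, 30, 56) = 56
Root (P2): min(56, 62, 27) = 27

27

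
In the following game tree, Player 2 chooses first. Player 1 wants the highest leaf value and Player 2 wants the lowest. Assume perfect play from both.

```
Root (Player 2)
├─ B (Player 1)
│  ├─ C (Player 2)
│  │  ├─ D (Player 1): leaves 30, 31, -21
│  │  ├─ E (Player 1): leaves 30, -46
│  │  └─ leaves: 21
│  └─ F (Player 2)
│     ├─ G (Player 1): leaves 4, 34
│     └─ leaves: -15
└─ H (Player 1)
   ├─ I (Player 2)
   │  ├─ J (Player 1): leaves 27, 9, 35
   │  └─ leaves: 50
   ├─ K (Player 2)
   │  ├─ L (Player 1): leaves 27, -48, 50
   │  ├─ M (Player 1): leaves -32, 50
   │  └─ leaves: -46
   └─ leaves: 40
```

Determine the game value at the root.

21

D (Player 1): max(30, 31, -21) = 31
E (Player 1): max(30, -46) = 30
C (Player 2): min(31, 30, 21) = 21
G (Player 1): max(4, 34) = 34
F (Player 2): min(34, -15) = -15
B (Player 1): max(21, -15) = 21
J (Player 1): max(27, 9, 35) = 35
I (Player 2): min(35, 50) = 35
L (Player 1): max(27, -48, 50) = 50
M (Player 1): max(-32, 50) = 50
K (Player 2): min(50, 50, -46) = -46
H (Player 1): max(35, -46, 40) = 40
Root (Player 2): min(21, 40) = 21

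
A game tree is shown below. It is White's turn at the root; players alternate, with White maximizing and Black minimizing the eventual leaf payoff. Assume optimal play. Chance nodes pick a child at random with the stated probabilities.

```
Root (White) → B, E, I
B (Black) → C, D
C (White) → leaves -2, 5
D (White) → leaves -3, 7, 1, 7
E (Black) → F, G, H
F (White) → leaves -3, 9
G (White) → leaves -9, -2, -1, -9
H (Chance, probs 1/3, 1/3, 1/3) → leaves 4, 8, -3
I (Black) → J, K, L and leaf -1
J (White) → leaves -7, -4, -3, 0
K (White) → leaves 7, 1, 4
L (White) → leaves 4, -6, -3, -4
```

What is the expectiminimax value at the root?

5

C (White): max(-2, 5) = 5
D (White): max(-3, 7, 1, 7) = 7
B (Black): min(5, 7) = 5
F (White): max(-3, 9) = 9
G (White): max(-9, -2, -1, -9) = -1
H (Chance): 1/3·4 + 1/3·8 + 1/3·-3 = 3
E (Black): min(9, -1, 3) = -1
J (White): max(-7, -4, -3, 0) = 0
K (White): max(7, 1, 4) = 7
L (White): max(4, -6, -3, -4) = 4
I (Black): min(0, 7, 4, -1) = -1
Root (White): max(5, -1, -1) = 5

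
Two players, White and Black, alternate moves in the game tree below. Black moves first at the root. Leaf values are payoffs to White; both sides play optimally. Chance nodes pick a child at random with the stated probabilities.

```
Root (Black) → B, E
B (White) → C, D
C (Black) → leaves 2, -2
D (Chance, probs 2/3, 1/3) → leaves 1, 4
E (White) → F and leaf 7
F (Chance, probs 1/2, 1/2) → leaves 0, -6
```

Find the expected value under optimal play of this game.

C (Black): min(2, -2) = -2
D (Chance): 2/3·1 + 1/3·4 = 2
B (White): max(-2, 2) = 2
F (Chance): 1/2·0 + 1/2·-6 = -3
E (White): max(-3, 7) = 7
Root (Black): min(2, 7) = 2

2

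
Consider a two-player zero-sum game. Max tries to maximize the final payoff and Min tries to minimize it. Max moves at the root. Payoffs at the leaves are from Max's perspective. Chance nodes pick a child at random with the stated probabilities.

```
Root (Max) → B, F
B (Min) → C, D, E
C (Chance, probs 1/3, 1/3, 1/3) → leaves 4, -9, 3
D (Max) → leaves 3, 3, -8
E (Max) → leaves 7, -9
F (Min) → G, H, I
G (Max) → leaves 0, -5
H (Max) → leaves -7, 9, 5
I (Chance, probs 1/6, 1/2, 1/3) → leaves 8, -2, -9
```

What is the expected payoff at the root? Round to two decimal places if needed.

-0.67

C (Chance): 1/3·4 + 1/3·-9 + 1/3·3 = -0.67
D (Max): max(3, 3, -8) = 3
E (Max): max(7, -9) = 7
B (Min): min(-0.67, 3, 7) = -0.67
G (Max): max(0, -5) = 0
H (Max): max(-7, 9, 5) = 9
I (Chance): 1/6·8 + 1/2·-2 + 1/3·-9 = -2.67
F (Min): min(0, 9, -2.67) = -2.67
Root (Max): max(-0.67, -2.67) = -0.67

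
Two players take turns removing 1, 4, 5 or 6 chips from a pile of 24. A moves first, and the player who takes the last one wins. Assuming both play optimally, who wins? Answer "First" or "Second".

First

W/L table (W = player to move can force a win):
i:   0  1  2  3  4  5  6  7  8  9 10 11 12 13 14 15 16 17 18 19 20 21 22 23 24
     L  W  L  W  W  W  W  W  W  L  W  L  W  W  W  W  W  W  L  W  L  W  W  W  W
Position 24 is W, so the first player wins.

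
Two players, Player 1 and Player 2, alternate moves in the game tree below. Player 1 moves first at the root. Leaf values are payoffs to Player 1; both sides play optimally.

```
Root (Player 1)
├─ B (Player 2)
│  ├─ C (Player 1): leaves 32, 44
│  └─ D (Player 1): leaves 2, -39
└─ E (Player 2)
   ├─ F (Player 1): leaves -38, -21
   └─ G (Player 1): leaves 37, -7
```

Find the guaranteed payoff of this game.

2

C (Player 1): max(32, 44) = 44
D (Player 1): max(2, -39) = 2
B (Player 2): min(44, 2) = 2
F (Player 1): max(-38, -21) = -21
G (Player 1): max(37, -7) = 37
E (Player 2): min(-21, 37) = -21
Root (Player 1): max(2, -21) = 2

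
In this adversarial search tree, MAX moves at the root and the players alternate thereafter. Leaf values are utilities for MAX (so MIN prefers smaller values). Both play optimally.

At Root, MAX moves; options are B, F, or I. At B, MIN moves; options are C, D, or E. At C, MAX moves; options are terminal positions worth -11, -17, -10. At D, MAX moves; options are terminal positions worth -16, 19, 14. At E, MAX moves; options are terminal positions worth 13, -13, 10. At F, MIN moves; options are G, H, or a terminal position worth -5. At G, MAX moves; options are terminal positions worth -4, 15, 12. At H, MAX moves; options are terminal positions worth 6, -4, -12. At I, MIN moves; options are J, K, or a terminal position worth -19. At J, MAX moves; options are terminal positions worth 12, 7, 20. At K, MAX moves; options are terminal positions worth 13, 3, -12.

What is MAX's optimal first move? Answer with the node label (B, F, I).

C (MAX): max(-11, -17, -10) = -10
D (MAX): max(-16, 19, 14) = 19
E (MAX): max(13, -13, 10) = 13
B (MIN): min(-10, 19, 13) = -10
G (MAX): max(-4, 15, 12) = 15
H (MAX): max(6, -4, -12) = 6
F (MIN): min(15, 6, -5) = -5
J (MAX): max(12, 7, 20) = 20
K (MAX): max(13, 3, -12) = 13
I (MIN): min(20, 13, -19) = -19
Root (MAX): max(-10, -5, -19) = -5
MAX picks the child with the highest value: F (value -5).

F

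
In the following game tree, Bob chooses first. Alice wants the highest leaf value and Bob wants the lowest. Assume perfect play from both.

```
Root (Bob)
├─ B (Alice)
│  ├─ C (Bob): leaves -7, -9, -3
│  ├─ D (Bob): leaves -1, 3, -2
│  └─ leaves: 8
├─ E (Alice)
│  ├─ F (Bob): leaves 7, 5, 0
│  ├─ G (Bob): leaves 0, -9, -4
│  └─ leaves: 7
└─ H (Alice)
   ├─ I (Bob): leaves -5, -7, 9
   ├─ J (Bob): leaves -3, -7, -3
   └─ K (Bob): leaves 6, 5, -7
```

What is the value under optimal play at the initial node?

-7

C (Bob): min(-7, -9, -3) = -9
D (Bob): min(-1, 3, -2) = -2
B (Alice): max(-9, -2, 8) = 8
F (Bob): min(7, 5, 0) = 0
G (Bob): min(0, -9, -4) = -9
E (Alice): max(0, -9, 7) = 7
I (Bob): min(-5, -7, 9) = -7
J (Bob): min(-3, -7, -3) = -7
K (Bob): min(6, 5, -7) = -7
H (Alice): max(-7, -7, -7) = -7
Root (Bob): min(8, 7, -7) = -7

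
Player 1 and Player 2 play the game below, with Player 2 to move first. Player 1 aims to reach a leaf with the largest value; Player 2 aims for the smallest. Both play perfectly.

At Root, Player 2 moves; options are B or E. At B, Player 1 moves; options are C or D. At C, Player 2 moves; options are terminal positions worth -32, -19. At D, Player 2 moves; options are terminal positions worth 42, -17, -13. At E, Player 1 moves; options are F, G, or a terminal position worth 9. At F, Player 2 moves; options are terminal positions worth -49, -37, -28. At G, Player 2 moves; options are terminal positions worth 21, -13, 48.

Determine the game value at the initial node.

C (Player 2): min(-32, -19) = -32
D (Player 2): min(42, -17, -13) = -17
B (Player 1): max(-32, -17) = -17
F (Player 2): min(-49, -37, -28) = -49
G (Player 2): min(21, -13, 48) = -13
E (Player 1): max(-49, -13, 9) = 9
Root (Player 2): min(-17, 9) = -17

-17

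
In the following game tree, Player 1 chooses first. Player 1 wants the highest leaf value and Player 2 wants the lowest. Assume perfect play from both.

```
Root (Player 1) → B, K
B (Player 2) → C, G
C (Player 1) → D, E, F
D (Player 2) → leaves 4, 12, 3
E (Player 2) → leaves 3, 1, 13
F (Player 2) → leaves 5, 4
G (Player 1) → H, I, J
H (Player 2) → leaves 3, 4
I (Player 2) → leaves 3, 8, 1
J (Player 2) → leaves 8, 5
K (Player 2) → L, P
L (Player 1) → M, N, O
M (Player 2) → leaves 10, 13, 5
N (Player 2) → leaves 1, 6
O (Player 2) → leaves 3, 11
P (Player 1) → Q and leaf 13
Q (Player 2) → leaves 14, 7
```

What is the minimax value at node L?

5

M: min(10, 13, 5) = 5
N: min(1, 6) = 1
O: min(3, 11) = 3
L: max(5, 1, 3) = 5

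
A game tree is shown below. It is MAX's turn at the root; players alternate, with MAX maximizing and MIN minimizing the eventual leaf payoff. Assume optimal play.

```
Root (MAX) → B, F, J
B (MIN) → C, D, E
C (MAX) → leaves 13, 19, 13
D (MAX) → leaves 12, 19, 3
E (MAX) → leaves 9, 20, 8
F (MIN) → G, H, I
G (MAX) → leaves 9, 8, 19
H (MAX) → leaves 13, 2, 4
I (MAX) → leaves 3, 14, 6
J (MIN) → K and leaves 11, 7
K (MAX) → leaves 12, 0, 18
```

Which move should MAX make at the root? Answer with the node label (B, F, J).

C (MAX): max(13, 19, 13) = 19
D (MAX): max(12, 19, 3) = 19
E (MAX): max(9, 20, 8) = 20
B (MIN): min(19, 19, 20) = 19
G (MAX): max(9, 8, 19) = 19
H (MAX): max(13, 2, 4) = 13
I (MAX): max(3, 14, 6) = 14
F (MIN): min(19, 13, 14) = 13
K (MAX): max(12, 0, 18) = 18
J (MIN): min(18, 11, 7) = 7
Root (MAX): max(19, 13, 7) = 19
MAX picks the child with the highest value: B (value 19).

B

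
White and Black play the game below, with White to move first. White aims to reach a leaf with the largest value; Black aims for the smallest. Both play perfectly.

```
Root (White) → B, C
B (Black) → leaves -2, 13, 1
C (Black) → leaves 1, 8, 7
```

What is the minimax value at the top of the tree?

1

B (Black): min(-2, 13, 1) = -2
C (Black): min(1, 8, 7) = 1
Root (White): max(-2, 1) = 1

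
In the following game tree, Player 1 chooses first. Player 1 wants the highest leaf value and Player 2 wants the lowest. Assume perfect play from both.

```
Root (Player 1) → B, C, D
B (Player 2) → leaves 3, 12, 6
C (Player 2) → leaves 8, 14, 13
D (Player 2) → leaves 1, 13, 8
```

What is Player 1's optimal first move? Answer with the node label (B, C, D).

C

B (Player 2): min(3, 12, 6) = 3
C (Player 2): min(8, 14, 13) = 8
D (Player 2): min(1, 13, 8) = 1
Root (Player 1): max(3, 8, 1) = 8
Player 1 picks the child with the highest value: C (value 8).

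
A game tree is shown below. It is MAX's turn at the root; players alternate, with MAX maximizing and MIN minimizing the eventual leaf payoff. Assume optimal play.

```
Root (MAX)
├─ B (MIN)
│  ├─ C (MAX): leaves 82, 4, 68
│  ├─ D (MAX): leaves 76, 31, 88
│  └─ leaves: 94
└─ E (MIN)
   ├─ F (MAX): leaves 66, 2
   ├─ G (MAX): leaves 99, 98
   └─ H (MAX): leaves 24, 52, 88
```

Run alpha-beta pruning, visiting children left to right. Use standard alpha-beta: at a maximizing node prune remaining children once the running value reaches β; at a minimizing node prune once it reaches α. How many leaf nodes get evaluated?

C [α=-∞,β=+∞]: v=82
D [α=-∞,β=82]: v=88
B [α=-∞,β=+∞]: v=82
F [α=82,β=+∞]: v=66
E [α=82,β=+∞]: v=66 after child 1 ≤ α → α-cutoff, skip 2
Root [α=-∞,β=+∞]: v=82
Leaves evaluated: 9 of 14.

9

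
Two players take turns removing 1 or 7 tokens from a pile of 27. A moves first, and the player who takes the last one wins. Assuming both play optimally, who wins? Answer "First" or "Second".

First

Positions where the player to move wins (W) vs loses (L):
i:   0  1  2  3  4  5  6  7  8  9 10 11 12 13 14 15 16 17 18 19 20 21 22 23 24 25 26 27
     L  W  L  W  L  W  L  W  L  W  L  W  L  W  L  W  L  W  L  W  L  W  L  W  L  W  L  W
Position 27 is W, so the first player wins.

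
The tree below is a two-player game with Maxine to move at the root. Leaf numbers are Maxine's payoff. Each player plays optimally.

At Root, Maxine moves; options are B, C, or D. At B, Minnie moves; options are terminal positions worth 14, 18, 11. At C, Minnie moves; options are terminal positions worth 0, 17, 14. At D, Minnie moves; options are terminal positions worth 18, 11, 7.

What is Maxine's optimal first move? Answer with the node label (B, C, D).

B (Minnie): min(14, 18, 11) = 11
C (Minnie): min(0, 17, 14) = 0
D (Minnie): min(18, 11, 7) = 7
Root (Maxine): max(11, 0, 7) = 11
Maxine picks the child with the highest value: B (value 11).

B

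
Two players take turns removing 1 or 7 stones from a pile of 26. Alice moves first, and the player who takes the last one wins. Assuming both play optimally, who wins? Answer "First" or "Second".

Positions where the player to move wins (W) vs loses (L):
i:   0  1  2  3  4  5  6  7  8  9 10 11 12 13 14 15 16 17 18 19 20 21 22 23 24 25 26
     L  W  L  W  L  W  L  W  L  W  L  W  L  W  L  W  L  W  L  W  L  W  L  W  L  W  L
Position 26 is L, so the second player wins.

Second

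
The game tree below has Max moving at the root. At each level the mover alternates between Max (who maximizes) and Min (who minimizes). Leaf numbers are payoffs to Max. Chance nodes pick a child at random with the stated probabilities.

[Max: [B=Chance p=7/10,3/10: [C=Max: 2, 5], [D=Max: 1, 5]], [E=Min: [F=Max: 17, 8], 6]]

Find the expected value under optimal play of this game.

6

C (Max): max(2, 5) = 5
D (Max): max(1, 5) = 5
B (Chance): 7/10·5 + 3/10·5 = 5
F (Max): max(17, 8) = 17
E (Min): min(17, 6) = 6
Root (Max): max(5, 6) = 6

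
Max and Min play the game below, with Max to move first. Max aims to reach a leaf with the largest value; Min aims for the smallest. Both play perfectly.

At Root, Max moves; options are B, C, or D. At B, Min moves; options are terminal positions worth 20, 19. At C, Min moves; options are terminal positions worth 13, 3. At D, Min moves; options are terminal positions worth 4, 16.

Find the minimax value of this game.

B (Min): min(20, 19) = 19
C (Min): min(13, 3) = 3
D (Min): min(4, 16) = 4
Root (Max): max(19, 3, 4) = 19

19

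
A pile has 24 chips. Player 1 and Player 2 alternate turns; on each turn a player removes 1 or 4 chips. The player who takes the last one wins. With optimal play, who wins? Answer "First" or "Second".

First

Positions where the player to move wins (W) vs loses (L):
i:   0  1  2  3  4  5  6  7  8  9 10 11 12 13 14 15 16 17 18 19 20 21 22 23 24
     L  W  L  W  W  L  W  L  W  W  L  W  L  W  W  L  W  L  W  W  L  W  L  W  W
Position 24 is W, so the first player wins.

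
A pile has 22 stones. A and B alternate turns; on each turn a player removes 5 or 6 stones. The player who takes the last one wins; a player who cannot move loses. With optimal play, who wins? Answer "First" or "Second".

Mark each pile size as W (mover wins) or L (mover loses):
i:   0  1  2  3  4  5  6  7  8  9 10 11 12 13 14 15 16 17 18 19 20 21 22
     L  L  L  L  L  W  W  W  W  W  W  L  L  L  L  L  W  W  W  W  W  W  L
Position 22 is L, so the second player wins.

Second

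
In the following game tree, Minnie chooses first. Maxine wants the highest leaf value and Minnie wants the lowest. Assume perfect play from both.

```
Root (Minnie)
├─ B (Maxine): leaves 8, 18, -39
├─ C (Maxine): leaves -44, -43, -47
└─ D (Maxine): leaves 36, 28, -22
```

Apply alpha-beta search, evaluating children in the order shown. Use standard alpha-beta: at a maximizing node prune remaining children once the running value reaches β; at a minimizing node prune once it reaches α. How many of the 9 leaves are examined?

7

B [α=-∞,β=+∞]: v=18
C [α=-∞,β=18]: v=-43
D [α=-∞,β=-43]: v=36 after child 1 ≥ β → β-cutoff, skip 2
Root [α=-∞,β=+∞]: v=-43
Leaves evaluated: 7 of 9.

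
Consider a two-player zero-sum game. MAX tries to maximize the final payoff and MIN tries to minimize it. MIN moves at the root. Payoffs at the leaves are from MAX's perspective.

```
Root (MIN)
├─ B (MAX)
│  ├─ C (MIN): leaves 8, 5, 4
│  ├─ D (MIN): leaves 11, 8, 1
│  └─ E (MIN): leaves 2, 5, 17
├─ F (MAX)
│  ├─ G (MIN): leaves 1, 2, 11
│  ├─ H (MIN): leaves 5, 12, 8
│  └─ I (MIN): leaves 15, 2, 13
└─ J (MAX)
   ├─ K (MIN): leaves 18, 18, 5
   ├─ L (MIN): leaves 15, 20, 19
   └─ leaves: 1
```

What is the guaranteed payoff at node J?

15

K: min(18, 18, 5) = 5
L: min(15, 20, 19) = 15
J: max(5, 15, 1) = 15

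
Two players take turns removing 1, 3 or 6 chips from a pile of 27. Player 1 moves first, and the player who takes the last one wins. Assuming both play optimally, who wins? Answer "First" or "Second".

i:   0  1  2  3  4  5  6  7  8  9 10 11 12 13 14 15 16 17 18 19 20 21 22 23 24 25 26 27
     L  W  L  W  L  W  W  W  W  L  W  L  W  L  W  W  W  W  L  W  L  W  L  W  W  W  W  L
Position 27 is L, so the second player wins.

Second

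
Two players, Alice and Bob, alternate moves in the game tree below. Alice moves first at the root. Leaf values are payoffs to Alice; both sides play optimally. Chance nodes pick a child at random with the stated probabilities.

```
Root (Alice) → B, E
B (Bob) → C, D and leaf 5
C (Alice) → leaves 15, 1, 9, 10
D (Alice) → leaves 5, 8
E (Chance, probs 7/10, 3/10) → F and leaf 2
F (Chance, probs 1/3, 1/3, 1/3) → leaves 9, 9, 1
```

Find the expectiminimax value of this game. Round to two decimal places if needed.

C (Alice): max(15, 1, 9, 10) = 15
D (Alice): max(5, 8) = 8
B (Bob): min(15, 8, 5) = 5
F (Chance): 1/3·9 + 1/3·9 + 1/3·1 = 6.33
E (Chance): 7/10·6.33 + 3/10·2 = 5.03
Root (Alice): max(5, 5.03) = 5.03

5.03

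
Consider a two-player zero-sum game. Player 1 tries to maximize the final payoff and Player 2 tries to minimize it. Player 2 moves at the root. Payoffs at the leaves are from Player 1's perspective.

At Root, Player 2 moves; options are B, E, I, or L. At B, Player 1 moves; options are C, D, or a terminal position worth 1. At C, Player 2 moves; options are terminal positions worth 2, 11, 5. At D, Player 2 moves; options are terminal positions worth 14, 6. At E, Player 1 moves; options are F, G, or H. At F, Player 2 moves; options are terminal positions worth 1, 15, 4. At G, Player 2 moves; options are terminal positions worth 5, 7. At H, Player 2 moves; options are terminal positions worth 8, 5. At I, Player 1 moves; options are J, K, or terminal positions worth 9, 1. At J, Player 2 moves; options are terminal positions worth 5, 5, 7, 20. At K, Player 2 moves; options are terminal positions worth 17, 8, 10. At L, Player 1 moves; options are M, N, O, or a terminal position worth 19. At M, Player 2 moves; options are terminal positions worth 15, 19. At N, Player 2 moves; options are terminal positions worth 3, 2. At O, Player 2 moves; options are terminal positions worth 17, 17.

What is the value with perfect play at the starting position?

C (Player 2): min(2, 11, 5) = 2
D (Player 2): min(14, 6) = 6
B (Player 1): max(2, 6, 1) = 6
F (Player 2): min(1, 15, 4) = 1
G (Player 2): min(5, 7) = 5
H (Player 2): min(8, 5) = 5
E (Player 1): max(1, 5, 5) = 5
J (Player 2): min(5, 5, 7, 20) = 5
K (Player 2): min(17, 8, 10) = 8
I (Player 1): max(5, 8, 9, 1) = 9
M (Player 2): min(15, 19) = 15
N (Player 2): min(3, 2) = 2
O (Player 2): min(17, 17) = 17
L (Player 1): max(15, 2, 17, 19) = 19
Root (Player 2): min(6, 5, 9, 19) = 5

5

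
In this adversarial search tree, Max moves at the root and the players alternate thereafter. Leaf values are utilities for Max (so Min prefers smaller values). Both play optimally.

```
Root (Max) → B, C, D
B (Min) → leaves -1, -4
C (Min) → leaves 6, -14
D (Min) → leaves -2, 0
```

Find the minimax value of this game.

-2

B (Min): min(-1, -4) = -4
C (Min): min(6, -14) = -14
D (Min): min(-2, 0) = -2
Root (Max): max(-4, -14, -2) = -2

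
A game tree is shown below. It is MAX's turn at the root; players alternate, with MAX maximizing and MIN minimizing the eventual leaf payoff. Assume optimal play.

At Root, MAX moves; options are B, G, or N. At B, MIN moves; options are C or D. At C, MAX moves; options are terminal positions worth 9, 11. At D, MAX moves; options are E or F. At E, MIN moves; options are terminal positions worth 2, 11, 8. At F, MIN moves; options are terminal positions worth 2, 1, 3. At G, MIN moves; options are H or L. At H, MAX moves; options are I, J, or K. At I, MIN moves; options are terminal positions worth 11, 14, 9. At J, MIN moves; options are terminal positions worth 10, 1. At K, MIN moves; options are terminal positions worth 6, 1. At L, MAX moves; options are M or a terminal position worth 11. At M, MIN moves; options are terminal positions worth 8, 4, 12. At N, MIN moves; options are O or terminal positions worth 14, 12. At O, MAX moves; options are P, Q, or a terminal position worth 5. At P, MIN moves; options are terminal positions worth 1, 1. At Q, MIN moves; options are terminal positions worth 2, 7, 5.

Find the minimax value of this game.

9

C (MAX): max(9, 11) = 11
E (MIN): min(2, 11, 8) = 2
F (MIN): min(2, 1, 3) = 1
D (MAX): max(2, 1) = 2
B (MIN): min(11, 2) = 2
I (MIN): min(11, 14, 9) = 9
J (MIN): min(10, 1) = 1
K (MIN): min(6, 1) = 1
H (MAX): max(9, 1, 1) = 9
M (MIN): min(8, 4, 12) = 4
L (MAX): max(4, 11) = 11
G (MIN): min(9, 11) = 9
P (MIN): min(1, 1) = 1
Q (MIN): min(2, 7, 5) = 2
O (MAX): max(1, 2, 5) = 5
N (MIN): min(5, 14, 12) = 5
Root (MAX): max(2, 9, 5) = 9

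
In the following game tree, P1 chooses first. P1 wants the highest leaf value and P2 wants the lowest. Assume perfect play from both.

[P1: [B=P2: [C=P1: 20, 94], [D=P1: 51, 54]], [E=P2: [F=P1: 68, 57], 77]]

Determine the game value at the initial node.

68

C (P1): max(20, 94) = 94
D (P1): max(51, 54) = 54
B (P2): min(94, 54) = 54
F (P1): max(68, 57) = 68
E (P2): min(68, 77) = 68
Root (P1): max(54, 68) = 68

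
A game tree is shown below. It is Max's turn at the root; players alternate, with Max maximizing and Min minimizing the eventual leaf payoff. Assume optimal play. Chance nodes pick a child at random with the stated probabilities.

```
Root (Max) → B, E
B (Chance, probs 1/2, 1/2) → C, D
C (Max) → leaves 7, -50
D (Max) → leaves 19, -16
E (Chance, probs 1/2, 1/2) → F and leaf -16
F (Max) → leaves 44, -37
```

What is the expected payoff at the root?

14

C (Max): max(7, -50) = 7
D (Max): max(19, -16) = 19
B (Chance): 1/2·7 + 1/2·19 = 13
F (Max): max(44, -37) = 44
E (Chance): 1/2·44 + 1/2·-16 = 14
Root (Max): max(13, 14) = 14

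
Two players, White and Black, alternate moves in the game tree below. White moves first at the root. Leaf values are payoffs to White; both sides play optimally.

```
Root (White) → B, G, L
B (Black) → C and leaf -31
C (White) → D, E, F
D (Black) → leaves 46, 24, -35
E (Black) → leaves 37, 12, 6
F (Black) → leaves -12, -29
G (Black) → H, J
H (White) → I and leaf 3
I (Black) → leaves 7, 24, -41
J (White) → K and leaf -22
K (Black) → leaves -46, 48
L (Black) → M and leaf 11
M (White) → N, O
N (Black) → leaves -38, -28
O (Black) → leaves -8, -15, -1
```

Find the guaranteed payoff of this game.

D (Black): min(46, 24, -35) = -35
E (Black): min(37, 12, 6) = 6
F (Black): min(-12, -29) = -29
C (White): max(-35, 6, -29) = 6
B (Black): min(6, -31) = -31
I (Black): min(7, 24, -41) = -41
H (White): max(-41, 3) = 3
K (Black): min(-46, 48) = -46
J (White): max(-46, -22) = -22
G (Black): min(3, -22) = -22
N (Black): min(-38, -28) = -38
O (Black): min(-8, -15, -1) = -15
M (White): max(-38, -15) = -15
L (Black): min(-15, 11) = -15
Root (White): max(-31, -22, -15) = -15

-15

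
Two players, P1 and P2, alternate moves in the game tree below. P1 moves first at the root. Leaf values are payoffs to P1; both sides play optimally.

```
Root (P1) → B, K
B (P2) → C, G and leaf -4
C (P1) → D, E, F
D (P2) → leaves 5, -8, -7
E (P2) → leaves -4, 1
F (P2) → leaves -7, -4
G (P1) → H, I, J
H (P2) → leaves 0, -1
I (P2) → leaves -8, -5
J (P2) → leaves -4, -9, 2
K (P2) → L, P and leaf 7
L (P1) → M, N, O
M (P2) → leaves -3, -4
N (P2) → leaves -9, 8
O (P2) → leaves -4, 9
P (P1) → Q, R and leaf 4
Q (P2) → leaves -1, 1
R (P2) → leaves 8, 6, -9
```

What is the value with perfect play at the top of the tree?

-4

D (P2): min(5, -8, -7) = -8
E (P2): min(-4, 1) = -4
F (P2): min(-7, -4) = -7
C (P1): max(-8, -4, -7) = -4
H (P2): min(0, -1) = -1
I (P2): min(-8, -5) = -8
J (P2): min(-4, -9, 2) = -9
G (P1): max(-1, -8, -9) = -1
B (P2): min(-4, -1, -4) = -4
M (P2): min(-3, -4) = -4
N (P2): min(-9, 8) = -9
O (P2): min(-4, 9) = -4
L (P1): max(-4, -9, -4) = -4
Q (P2): min(-1, 1) = -1
R (P2): min(8, 6, -9) = -9
P (P1): max(-1, -9, 4) = 4
K (P2): min(-4, 4, 7) = -4
Root (P1): max(-4, -4) = -4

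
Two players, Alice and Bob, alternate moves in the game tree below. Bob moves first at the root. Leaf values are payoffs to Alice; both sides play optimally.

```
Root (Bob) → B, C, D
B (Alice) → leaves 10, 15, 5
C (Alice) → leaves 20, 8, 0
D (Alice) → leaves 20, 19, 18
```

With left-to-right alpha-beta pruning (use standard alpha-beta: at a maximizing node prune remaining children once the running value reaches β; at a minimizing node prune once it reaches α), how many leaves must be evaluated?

B [α=-∞,β=+∞]: v=15
C [α=-∞,β=15]: v=20 after child 1 ≥ β → β-cutoff, skip 2
D [α=-∞,β=15]: v=20 after child 1 ≥ β → β-cutoff, skip 2
Root [α=-∞,β=+∞]: v=15
Leaves evaluated: 5 of 9.

5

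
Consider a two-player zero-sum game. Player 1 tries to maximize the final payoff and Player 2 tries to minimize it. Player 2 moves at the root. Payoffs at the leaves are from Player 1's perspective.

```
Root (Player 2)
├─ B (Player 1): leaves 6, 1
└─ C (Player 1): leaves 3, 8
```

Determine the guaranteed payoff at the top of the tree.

B (Player 1): max(6, 1) = 6
C (Player 1): max(3, 8) = 8
Root (Player 2): min(6, 8) = 6

6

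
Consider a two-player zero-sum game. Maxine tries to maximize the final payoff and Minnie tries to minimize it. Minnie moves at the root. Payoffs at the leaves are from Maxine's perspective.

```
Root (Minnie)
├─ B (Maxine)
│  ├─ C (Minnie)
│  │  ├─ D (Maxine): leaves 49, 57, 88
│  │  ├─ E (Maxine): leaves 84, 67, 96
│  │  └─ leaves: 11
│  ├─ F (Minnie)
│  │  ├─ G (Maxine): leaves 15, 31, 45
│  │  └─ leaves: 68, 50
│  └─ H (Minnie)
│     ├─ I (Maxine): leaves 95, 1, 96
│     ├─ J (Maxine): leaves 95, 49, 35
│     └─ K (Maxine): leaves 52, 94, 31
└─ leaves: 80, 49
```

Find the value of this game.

D (Maxine): max(49, 57, 88) = 88
E (Maxine): max(84, 67, 96) = 96
C (Minnie): min(88, 96, 11) = 11
G (Maxine): max(15, 31, 45) = 45
F (Minnie): min(45, 68, 50) = 45
I (Maxine): max(95, 1, 96) = 96
J (Maxine): max(95, 49, 35) = 95
K (Maxine): max(52, 94, 31) = 94
H (Minnie): min(96, 95, 94) = 94
B (Maxine): max(11, 45, 94) = 94
Root (Minnie): min(94, 80, 49) = 49

49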